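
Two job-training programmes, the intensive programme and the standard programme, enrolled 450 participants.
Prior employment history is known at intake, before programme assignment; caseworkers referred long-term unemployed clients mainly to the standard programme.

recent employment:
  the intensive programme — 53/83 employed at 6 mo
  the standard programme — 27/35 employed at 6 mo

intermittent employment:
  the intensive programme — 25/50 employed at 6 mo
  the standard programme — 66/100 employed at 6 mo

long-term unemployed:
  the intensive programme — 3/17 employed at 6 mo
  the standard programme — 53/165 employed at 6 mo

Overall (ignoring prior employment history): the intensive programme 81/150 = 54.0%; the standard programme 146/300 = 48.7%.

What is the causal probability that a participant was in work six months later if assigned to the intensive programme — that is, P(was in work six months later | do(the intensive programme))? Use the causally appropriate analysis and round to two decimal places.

The stratified and pooled comparisons disagree (the standard programme wins within each prior employment history; the intensive programme wins overall), so the answer turns on the causal role of prior employment history.
Prior employment history differs across programmes for reasons unrelated to any effect of the programme itself, and it separately predicts the outcome — a classic confounder. We must compare within prior employment history levels.
Standardising the intensive programme to the population prior employment history mix: 0.262·53/83 + 0.333·25/50 + 0.404·3/17 = 0.405.

0.41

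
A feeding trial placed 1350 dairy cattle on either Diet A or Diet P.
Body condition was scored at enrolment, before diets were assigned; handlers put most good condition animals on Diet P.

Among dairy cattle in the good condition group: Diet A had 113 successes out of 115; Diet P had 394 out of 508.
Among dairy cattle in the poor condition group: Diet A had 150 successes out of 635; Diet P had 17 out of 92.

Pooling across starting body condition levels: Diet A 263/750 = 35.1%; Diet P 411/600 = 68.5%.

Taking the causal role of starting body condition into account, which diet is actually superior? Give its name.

Diet A

The starting body condition-specific comparison favours Diet A throughout, but the pooled figures favour Diet P. The question is whether to condition on starting body condition.
Starting body condition satisfies the back-door criterion: it is not a descendant of the diet, and it blocks the spurious path from diet to outcome. Adjusting for it (i.e., using the within-starting body condition rates) gives the causal effect.
Within each level — good condition: 98.3% vs 77.6%; poor condition: 23.6% vs 18.5% — Diet A is higher every time.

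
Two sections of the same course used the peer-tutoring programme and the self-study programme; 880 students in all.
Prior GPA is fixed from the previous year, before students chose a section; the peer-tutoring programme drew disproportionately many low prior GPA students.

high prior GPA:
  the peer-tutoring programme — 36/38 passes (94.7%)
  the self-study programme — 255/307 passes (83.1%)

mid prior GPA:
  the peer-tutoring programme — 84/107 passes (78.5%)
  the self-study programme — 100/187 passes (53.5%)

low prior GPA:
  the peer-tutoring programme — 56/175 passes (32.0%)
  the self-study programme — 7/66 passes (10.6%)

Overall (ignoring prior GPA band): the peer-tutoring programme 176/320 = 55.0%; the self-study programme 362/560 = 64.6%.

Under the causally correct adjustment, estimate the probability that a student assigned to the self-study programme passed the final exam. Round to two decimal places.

0.53

Nothing the teaching method does changes prior GPA band; the imbalance is an allocation artefact. With prior GPA band also predicting the outcome, the pooled figure is confounded, and the within-stratum comparison is the causal one.
Standardising the self-study programme to the population prior GPA band mix: 0.392·255/307 + 0.334·100/187 + 0.274·7/66 = 0.533.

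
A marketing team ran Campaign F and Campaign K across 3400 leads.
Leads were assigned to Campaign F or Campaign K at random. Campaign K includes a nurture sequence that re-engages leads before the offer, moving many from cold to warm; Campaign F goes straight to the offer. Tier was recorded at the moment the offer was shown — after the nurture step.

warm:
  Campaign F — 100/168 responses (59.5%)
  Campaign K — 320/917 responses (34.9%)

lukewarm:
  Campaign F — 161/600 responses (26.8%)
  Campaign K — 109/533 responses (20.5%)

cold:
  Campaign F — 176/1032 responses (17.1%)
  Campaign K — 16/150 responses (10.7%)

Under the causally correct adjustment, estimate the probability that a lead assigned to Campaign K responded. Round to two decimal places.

0.28

Because the campaign influences engagement tier, engagement tier is a post-treatment mediator, not a confounder. Stratifying on it would bias the estimate; the causal effect is the crude pooled difference.
So P(outcome | do(Campaign K)) is just the pooled rate for Campaign K: 445/1600 = 0.278.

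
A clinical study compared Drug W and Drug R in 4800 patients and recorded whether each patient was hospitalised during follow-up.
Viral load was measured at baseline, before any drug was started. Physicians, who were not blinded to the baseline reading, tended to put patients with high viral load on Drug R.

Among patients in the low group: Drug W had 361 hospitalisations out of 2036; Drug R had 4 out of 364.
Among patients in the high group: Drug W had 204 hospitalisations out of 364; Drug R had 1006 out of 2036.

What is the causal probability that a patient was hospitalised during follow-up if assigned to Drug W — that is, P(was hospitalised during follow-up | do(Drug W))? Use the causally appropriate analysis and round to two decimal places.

The imbalance in viral load arose from how patients were allocated, not from anything the drug did; and viral load independently affects the outcome. The pooled gap is confounded — condition on viral load.
Standardising Drug W to the population viral load mix: 0.500·361/2036 + 0.500·204/364 = 0.369.

0.37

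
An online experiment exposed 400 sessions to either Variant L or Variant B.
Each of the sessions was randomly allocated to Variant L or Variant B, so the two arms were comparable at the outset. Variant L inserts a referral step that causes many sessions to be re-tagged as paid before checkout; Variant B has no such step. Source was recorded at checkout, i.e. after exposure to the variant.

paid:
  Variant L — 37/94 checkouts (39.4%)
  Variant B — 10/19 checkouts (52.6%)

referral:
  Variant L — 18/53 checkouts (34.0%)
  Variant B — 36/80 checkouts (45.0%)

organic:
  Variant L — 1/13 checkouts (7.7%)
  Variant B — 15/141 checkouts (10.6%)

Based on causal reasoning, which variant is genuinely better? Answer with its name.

Variant L

Within every traffic source level Variant B has the higher rate, yet pooled Variant L does — Simpson's reversal.
Traffic source lies on the pathway variant → traffic source → outcome, so adjusting for it blocks the indirect effect. For the total causal effect of variant, use the unadjusted pooled rates.
Pooled: Variant L 35.0% vs Variant B 25.4%; Variant L is higher overall.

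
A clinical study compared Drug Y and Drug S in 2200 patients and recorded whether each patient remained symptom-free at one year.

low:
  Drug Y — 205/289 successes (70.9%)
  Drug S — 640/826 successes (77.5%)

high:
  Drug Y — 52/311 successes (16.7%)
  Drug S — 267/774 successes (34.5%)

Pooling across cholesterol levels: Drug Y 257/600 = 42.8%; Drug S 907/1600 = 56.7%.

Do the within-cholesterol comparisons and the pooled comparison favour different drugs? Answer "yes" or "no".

Within each cholesterol level (low 70.9% vs 77.5%; high 16.7% vs 34.5%), Drug S has the higher rate every time. Pooled: 42.8% vs 56.7% — Drug S has the higher rate overall. They agree.

no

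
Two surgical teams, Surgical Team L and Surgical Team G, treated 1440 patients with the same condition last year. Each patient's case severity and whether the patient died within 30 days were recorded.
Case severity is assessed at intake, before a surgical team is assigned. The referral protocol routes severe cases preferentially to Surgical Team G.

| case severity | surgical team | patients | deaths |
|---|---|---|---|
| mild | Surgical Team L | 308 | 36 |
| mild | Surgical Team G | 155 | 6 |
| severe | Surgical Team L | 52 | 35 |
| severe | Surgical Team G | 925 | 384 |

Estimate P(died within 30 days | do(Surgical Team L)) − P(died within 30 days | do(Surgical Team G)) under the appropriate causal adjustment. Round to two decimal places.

Here case severity is a common cause — it drives both which surgical team a case falls under and the outcome. The crude comparison mixes populations; the stratum-specific rates are the causally relevant ones.
Adjusting over the population distribution of case severity: 0.322·(0.117−0.039) + 0.678·(0.673−0.415) = +0.200.

+0.20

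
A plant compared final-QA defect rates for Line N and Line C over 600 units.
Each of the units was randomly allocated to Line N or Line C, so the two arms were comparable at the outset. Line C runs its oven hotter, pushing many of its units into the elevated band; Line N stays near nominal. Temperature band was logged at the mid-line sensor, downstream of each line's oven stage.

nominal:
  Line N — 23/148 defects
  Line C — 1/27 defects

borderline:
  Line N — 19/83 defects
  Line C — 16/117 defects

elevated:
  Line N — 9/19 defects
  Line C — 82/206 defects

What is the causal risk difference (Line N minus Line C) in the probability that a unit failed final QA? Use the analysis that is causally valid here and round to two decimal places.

-0.08

Stratifying would compare lines among units the lines themselves sorted into in-process temperature band groups — a form of selection on an intermediate. The unconditioned pooled rates give the total causal effect.
The causal difference is the pooled difference: 0.204 − 0.283 = -0.079.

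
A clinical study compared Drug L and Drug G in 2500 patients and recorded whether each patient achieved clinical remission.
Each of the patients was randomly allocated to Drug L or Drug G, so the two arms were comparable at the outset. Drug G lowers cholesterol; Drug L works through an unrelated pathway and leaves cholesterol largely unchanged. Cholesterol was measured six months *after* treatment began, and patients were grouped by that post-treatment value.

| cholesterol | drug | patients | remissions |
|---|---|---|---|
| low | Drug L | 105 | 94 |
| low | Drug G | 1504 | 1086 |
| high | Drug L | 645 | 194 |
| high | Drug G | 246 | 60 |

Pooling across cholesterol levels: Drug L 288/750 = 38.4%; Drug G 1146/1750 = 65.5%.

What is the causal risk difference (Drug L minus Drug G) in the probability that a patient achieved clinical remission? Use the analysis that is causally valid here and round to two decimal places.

The stratified and pooled comparisons disagree (Drug L wins within each cholesterol; Drug G wins overall), so the answer turns on the causal role of cholesterol.
Because the drug influences cholesterol, cholesterol is a post-treatment mediator, not a confounder. Stratifying on it would bias the estimate; the causal effect is the crude pooled difference.
The causal difference is the pooled difference: 0.384 − 0.655 = -0.271.

-0.27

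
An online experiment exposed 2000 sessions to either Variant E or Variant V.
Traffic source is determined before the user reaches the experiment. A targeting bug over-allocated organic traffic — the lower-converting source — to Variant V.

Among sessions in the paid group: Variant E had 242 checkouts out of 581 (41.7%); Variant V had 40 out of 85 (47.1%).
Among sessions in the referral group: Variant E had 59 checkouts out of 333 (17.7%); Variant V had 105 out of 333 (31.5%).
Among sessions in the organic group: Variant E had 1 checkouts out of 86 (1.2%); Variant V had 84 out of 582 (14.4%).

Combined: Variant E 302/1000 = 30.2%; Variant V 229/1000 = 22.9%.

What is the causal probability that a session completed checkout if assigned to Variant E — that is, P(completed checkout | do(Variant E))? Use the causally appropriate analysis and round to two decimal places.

0.20

The traffic source-specific comparison favours Variant V throughout, but the pooled figures favour Variant E. The question is whether to condition on traffic source.
Nothing the variant does changes traffic source; the imbalance is an allocation artefact. With traffic source also predicting the outcome, the pooled figure is confounded, and the within-stratum comparison is the causal one.
Standardising Variant E to the population traffic source mix: 0.333·242/581 + 0.333·59/333 + 0.334·1/86 = 0.202.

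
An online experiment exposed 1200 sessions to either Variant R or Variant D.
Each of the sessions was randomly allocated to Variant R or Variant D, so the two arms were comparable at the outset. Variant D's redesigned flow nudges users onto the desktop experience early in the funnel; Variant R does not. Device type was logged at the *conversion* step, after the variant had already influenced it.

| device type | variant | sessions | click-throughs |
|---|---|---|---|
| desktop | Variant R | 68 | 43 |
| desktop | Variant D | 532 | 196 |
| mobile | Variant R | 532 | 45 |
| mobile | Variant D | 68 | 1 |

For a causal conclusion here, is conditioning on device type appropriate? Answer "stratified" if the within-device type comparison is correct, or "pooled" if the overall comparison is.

pooled

Device type lies on the pathway variant → device type → outcome, so adjusting for it blocks the indirect effect. For the total causal effect of variant, use the unadjusted pooled rates.
Pooled: Variant R 14.7% vs Variant D 32.8%; Variant D is higher overall.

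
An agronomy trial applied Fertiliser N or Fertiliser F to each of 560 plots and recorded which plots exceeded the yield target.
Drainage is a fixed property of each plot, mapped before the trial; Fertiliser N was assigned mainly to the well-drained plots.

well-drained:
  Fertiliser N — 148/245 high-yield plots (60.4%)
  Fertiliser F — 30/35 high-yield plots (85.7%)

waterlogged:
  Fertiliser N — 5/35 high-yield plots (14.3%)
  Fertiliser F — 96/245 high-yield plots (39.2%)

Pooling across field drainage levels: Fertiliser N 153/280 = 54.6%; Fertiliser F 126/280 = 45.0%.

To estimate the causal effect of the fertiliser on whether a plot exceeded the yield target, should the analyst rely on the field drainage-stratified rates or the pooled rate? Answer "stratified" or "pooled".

stratified

Field drainage satisfies the back-door criterion: it is not a descendant of the fertiliser, and it blocks the spurious path from fertiliser to outcome. Adjusting for it (i.e., using the within-field drainage rates) gives the causal effect.
Within each level — well-drained: 60.4% vs 85.7%; waterlogged: 14.3% vs 39.2% — Fertiliser F is higher every time.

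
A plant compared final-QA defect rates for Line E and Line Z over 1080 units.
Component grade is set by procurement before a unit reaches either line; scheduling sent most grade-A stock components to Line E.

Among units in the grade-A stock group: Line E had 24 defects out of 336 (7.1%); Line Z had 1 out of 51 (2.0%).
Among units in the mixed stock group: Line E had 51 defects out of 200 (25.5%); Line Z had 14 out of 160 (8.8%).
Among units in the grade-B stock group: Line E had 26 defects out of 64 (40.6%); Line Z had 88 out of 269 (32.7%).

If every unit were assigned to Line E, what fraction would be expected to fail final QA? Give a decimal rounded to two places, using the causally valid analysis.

The stratified and pooled comparisons disagree (Line Z wins within each component grade; Line E wins overall), so the answer turns on the causal role of component grade.
Component grade differs across lines for reasons unrelated to any effect of the line itself, and it separately predicts the outcome — a classic confounder. We must compare within component grade levels.
Standardising Line E to the population component grade mix: 0.358·24/336 + 0.333·51/200 + 0.308·26/64 = 0.236.

0.24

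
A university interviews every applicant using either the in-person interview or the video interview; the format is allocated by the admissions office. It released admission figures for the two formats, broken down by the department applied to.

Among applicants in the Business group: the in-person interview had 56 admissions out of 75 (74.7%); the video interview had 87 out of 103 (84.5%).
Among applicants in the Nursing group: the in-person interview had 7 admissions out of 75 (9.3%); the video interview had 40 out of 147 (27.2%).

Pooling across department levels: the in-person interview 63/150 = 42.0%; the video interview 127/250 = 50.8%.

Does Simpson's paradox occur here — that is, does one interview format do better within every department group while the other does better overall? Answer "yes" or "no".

no

Within each department level (Business 74.7% vs 84.5%; Nursing 9.3% vs 27.2%), the video interview has the higher rate every time. Pooled: 42.0% vs 50.8% — the video interview has the higher rate overall. They agree.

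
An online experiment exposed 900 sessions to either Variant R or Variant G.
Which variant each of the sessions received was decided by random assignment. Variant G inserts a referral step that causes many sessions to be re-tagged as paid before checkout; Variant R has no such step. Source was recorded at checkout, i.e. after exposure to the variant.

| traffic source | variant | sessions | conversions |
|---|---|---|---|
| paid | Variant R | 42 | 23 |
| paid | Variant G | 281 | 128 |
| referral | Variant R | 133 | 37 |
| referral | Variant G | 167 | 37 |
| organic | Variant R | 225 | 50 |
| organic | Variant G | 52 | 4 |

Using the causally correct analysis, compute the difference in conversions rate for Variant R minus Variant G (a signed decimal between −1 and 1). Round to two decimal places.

-0.06

Traffic source is downstream of the variant. One should not condition on a consequence of treatment, so the overall rates are the right comparison.
The causal difference is the pooled difference: 0.275 − 0.338 = -0.063.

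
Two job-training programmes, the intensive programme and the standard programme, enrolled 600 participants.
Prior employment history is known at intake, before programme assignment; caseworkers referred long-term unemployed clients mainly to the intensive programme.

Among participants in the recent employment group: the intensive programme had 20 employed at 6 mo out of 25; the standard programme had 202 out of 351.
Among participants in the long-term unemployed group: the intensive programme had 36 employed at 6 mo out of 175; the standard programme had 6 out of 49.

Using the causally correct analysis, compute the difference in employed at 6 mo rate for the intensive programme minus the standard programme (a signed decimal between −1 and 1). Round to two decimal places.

+0.17

Nothing the programme does changes prior employment history; the imbalance is an allocation artefact. With prior employment history also predicting the outcome, the pooled figure is confounded, and the within-stratum comparison is the causal one.
Adjusting over the population distribution of prior employment history: 0.627·(0.800−0.575) + 0.373·(0.206−0.122) = +0.172.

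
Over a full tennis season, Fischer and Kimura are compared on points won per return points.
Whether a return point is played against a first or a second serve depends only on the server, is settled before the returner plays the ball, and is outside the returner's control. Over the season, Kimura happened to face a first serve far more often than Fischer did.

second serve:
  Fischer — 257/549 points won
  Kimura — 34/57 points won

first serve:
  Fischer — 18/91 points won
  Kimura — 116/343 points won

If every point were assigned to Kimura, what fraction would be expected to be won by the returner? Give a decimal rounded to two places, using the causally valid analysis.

0.49

The stratified and pooled comparisons disagree (Kimura wins within each serve type; Fischer wins overall), so the answer turns on the causal role of serve type.
Serve type differs across players for reasons unrelated to any effect of the player itself, and it separately predicts the outcome — a classic confounder. We must compare within serve type levels.
Standardising Kimura to the population serve type mix: 0.583·34/57 + 0.417·116/343 = 0.489.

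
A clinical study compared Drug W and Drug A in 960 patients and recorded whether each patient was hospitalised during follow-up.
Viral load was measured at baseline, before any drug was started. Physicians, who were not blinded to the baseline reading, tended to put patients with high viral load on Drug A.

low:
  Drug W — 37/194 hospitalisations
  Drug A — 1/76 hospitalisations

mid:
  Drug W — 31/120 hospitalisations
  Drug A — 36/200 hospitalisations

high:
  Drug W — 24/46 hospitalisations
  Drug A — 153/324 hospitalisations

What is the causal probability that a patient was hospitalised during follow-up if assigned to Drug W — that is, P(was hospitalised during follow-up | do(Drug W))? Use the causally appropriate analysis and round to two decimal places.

0.34

The imbalance in viral load arose from how patients were allocated, not from anything the drug did; and viral load independently affects the outcome. The pooled gap is confounded — condition on viral load.
Standardising Drug W to the population viral load mix: 0.281·37/194 + 0.333·31/120 + 0.385·24/46 = 0.341.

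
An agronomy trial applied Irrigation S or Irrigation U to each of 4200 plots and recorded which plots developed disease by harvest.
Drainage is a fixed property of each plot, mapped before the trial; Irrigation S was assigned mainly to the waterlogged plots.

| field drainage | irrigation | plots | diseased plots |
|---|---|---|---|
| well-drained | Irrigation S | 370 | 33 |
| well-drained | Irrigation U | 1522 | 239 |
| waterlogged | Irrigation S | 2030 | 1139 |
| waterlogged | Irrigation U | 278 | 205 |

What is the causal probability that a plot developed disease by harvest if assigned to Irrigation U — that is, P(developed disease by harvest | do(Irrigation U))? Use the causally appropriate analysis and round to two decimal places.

Nothing the irrigation does changes field drainage; the imbalance is an allocation artefact. With field drainage also predicting the outcome, the pooled figure is confounded, and the within-stratum comparison is the causal one.
Standardising Irrigation U to the population field drainage mix: 0.450·239/1522 + 0.550·205/278 = 0.476.

0.48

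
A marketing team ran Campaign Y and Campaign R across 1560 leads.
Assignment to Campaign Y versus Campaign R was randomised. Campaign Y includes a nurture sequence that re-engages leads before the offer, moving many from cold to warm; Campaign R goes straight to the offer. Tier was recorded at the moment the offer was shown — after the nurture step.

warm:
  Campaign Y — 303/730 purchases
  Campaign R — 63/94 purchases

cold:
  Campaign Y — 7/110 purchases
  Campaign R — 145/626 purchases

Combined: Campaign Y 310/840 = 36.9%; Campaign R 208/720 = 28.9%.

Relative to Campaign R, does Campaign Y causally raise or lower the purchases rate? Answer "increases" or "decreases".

Within every engagement tier level Campaign R has the higher rate, yet pooled Campaign Y does — Simpson's reversal.
Stratifying would compare campaigns among leads the campaigns themselves sorted into engagement tier groups — a form of selection on an intermediate. The unconditioned pooled rates give the total causal effect.
Pooled: Campaign Y 36.9% vs Campaign R 28.9%; Campaign Y is higher overall.

increases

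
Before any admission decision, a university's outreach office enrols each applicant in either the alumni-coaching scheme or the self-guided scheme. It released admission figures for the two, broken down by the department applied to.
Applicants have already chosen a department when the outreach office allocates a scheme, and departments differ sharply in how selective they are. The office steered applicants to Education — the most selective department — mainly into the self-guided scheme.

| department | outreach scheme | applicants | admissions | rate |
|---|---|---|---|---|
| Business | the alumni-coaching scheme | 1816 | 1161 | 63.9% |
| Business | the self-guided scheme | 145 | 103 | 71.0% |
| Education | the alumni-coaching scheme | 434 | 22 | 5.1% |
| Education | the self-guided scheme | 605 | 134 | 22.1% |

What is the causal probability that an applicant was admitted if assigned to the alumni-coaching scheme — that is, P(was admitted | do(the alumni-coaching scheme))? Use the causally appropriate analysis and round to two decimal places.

0.44

The stratified and pooled comparisons disagree (the self-guided scheme wins within each department; the alumni-coaching scheme wins overall), so the answer turns on the causal role of department.
Department is set before the outreach scheme has any effect — it is not caused by the outreach scheme — and it independently drives the outcome. That makes it a confounder, so the causal comparison is within department levels.
Standardising the alumni-coaching scheme to the population department mix: 0.654·1161/1816 + 0.346·22/434 = 0.435.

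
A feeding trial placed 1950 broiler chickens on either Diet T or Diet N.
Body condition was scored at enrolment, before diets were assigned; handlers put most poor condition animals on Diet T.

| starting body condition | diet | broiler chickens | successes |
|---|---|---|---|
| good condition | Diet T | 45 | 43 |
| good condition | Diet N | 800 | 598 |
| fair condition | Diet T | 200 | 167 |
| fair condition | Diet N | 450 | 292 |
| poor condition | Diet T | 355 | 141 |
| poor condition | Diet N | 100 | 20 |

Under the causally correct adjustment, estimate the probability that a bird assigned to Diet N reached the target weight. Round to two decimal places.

Starting body condition differs across diets for reasons unrelated to any effect of the diet itself, and it separately predicts the outcome — a classic confounder. We must compare within starting body condition levels.
Standardising Diet N to the population starting body condition mix: 0.433·598/800 + 0.333·292/450 + 0.233·20/100 = 0.587.

0.59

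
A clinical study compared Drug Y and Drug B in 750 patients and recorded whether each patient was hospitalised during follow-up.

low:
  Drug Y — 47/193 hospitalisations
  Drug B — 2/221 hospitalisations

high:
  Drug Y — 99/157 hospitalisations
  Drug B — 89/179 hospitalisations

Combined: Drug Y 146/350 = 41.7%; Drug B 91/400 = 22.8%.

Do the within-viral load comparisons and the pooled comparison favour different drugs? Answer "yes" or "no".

no

Within each viral load level (low 24.4% vs 0.9%; high 63.1% vs 49.7%), Drug B has the lower rate every time. Pooled: 41.7% vs 22.8% — Drug B has the lower rate overall. They agree.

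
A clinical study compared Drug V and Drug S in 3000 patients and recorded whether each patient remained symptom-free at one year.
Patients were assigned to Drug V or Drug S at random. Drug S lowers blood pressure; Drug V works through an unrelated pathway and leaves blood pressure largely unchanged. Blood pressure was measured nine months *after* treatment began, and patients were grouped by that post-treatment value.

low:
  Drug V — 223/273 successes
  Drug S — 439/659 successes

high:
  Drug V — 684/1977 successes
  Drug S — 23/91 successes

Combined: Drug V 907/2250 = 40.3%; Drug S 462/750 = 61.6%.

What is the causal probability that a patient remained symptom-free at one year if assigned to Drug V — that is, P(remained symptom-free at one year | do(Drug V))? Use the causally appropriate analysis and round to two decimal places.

0.40

The blood pressure-specific comparison favours Drug V throughout, but the pooled figures favour Drug S. The question is whether to condition on blood pressure.
Because the drug influences blood pressure, blood pressure is a post-treatment mediator, not a confounder. Stratifying on it would bias the estimate; the causal effect is the crude pooled difference.
So P(outcome | do(Drug V)) is just the pooled rate for Drug V: 907/2250 = 0.403.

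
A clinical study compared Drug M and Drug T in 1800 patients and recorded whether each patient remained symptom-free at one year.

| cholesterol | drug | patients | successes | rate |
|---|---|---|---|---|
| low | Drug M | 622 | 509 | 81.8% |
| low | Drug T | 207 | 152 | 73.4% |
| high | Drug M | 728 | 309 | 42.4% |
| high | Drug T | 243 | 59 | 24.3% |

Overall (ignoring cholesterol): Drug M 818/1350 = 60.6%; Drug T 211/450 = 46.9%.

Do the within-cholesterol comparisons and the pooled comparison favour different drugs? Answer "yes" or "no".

no

Within each cholesterol level (low 81.8% vs 73.4%; high 42.4% vs 24.3%), Drug M has the higher rate every time. Pooled: 60.6% vs 46.9% — Drug M has the higher rate overall. They agree.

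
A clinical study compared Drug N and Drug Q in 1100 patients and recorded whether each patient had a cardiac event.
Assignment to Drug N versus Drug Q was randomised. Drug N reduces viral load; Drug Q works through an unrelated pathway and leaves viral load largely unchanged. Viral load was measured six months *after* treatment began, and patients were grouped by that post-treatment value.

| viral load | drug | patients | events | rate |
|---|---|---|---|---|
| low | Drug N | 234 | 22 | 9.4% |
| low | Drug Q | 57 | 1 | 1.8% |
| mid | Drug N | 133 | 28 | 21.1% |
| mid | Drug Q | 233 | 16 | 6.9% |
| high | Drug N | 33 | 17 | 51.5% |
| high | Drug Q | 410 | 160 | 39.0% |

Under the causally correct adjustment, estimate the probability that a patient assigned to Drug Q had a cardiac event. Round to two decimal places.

0.25

Viral load is recorded after the drug and is itself shifted by it — it sits on the causal path from drug to outcome. Conditioning on a mediator would strip out part of the effect we want; the pooled comparison gives the total causal effect.
So P(outcome | do(Drug Q)) is just the pooled rate for Drug Q: 177/700 = 0.253.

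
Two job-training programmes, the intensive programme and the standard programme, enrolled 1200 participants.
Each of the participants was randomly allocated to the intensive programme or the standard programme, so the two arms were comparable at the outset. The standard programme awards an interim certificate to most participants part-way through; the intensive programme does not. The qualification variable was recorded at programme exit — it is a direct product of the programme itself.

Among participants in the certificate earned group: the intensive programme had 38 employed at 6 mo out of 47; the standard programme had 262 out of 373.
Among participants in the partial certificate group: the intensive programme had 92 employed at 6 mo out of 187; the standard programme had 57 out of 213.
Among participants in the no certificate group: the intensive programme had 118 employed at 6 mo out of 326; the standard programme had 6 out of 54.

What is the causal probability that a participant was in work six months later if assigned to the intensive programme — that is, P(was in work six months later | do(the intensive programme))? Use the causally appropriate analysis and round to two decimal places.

0.44

Within every qualification attained during the programme level the intensive programme has the higher rate, yet pooled the standard programme does — Simpson's reversal.
Qualification attained during the programme is downstream of the programme. One should not condition on a consequence of treatment, so the overall rates are the right comparison.
So P(outcome | do(the intensive programme)) is just the pooled rate for the intensive programme: 248/560 = 0.443.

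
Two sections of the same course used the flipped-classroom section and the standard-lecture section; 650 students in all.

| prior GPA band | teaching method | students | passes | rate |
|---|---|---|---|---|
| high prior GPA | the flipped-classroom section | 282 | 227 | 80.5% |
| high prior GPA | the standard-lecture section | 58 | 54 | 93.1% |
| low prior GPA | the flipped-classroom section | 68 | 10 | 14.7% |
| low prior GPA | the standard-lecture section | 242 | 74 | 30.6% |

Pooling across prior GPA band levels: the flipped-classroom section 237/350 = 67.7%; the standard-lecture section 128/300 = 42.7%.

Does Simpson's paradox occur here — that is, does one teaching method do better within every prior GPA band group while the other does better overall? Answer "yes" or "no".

Within each prior GPA band level (high prior GPA 80.5% vs 93.1%; low prior GPA 14.7% vs 30.6%), the standard-lecture section has the higher rate every time. Pooled: 67.7% vs 42.7% — the flipped-classroom section has the higher rate overall. The two comparisons disagree.

yes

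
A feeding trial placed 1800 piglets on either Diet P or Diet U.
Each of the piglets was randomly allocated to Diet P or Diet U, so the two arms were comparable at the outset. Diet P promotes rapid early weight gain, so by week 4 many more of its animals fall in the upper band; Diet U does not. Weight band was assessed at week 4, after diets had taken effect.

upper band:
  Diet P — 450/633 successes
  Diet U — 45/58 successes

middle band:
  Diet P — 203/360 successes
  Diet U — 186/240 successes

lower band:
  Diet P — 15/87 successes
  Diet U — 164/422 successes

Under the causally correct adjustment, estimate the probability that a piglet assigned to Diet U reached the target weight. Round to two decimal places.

0.55

Diet U is higher inside every week-4 weight band stratum but Diet P is higher in aggregate. Whether to stratify depends on how week-4 weight band relates to the diet.
Week-4 weight band lies on the pathway diet → week-4 weight band → outcome, so adjusting for it blocks the indirect effect. For the total causal effect of diet, use the unadjusted pooled rates.
So P(outcome | do(Diet U)) is just the pooled rate for Diet U: 395/720 = 0.549.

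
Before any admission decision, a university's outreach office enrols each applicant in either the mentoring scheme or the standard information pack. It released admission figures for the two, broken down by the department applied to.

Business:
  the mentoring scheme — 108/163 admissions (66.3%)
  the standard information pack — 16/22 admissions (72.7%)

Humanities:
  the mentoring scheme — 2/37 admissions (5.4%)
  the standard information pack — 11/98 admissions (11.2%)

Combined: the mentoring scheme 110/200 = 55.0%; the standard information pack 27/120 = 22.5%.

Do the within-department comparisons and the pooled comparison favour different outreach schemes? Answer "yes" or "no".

yes

Within each department level (Business 66.3% vs 72.7%; Humanities 5.4% vs 11.2%), the standard information pack has the higher rate every time. Pooled: 55.0% vs 22.5% — the mentoring scheme has the higher rate overall. The two comparisons disagree.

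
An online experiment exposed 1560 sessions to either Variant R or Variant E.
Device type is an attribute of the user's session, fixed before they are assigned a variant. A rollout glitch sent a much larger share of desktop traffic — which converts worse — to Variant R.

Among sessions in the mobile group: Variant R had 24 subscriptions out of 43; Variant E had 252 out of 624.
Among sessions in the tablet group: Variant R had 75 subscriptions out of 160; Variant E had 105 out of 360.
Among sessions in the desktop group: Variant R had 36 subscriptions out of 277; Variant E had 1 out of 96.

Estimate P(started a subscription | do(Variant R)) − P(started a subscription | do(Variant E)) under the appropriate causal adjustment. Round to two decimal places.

Device type differs across variants for reasons unrelated to any effect of the variant itself, and it separately predicts the outcome — a classic confounder. We must compare within device type levels.
Adjusting over the population distribution of device type: 0.428·(0.558−0.404) + 0.333·(0.469−0.292) + 0.239·(0.130−0.010) = +0.154.

+0.15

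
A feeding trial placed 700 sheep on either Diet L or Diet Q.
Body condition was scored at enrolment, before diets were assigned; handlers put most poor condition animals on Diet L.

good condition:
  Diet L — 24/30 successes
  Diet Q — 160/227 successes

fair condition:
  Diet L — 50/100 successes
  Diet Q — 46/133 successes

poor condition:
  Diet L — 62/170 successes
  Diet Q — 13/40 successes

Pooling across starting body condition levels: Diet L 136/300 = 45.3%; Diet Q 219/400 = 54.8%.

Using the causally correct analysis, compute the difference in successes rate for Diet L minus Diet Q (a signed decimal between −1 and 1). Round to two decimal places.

Starting body condition is set before the diet has any effect — it is not caused by the diet — and it independently drives the outcome. That makes it a confounder, so the causal comparison is within starting body condition levels.
Adjusting over the population distribution of starting body condition: 0.367·(0.800−0.705) + 0.333·(0.500−0.346) + 0.300·(0.365−0.325) = +0.098.

+0.10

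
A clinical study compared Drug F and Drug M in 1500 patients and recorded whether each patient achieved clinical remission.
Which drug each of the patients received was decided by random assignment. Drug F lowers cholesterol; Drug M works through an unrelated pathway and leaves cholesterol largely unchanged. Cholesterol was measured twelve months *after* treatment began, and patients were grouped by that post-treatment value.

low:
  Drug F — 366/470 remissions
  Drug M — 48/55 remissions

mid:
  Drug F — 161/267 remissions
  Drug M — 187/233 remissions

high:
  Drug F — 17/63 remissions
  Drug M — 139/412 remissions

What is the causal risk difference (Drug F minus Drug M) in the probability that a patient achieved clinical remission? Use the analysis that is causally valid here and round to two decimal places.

+0.15

Cholesterol is recorded after the drug and is itself shifted by it — it sits on the causal path from drug to outcome. Conditioning on a mediator would strip out part of the effect we want; the pooled comparison gives the total causal effect.
The causal difference is the pooled difference: 0.680 − 0.534 = +0.146.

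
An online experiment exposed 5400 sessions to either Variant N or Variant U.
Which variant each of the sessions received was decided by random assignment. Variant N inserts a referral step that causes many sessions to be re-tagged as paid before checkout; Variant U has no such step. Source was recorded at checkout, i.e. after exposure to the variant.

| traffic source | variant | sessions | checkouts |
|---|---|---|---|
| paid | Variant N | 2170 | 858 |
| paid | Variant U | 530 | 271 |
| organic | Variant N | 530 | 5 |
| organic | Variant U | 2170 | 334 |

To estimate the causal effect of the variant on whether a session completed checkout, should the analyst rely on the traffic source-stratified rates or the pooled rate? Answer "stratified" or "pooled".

Within every traffic source level Variant U has the higher rate, yet pooled Variant N does — Simpson's reversal.
Traffic source lies on the pathway variant → traffic source → outcome, so adjusting for it blocks the indirect effect. For the total causal effect of variant, use the unadjusted pooled rates.
Pooled: Variant N 32.0% vs Variant U 22.4%; Variant N is higher overall.

pooled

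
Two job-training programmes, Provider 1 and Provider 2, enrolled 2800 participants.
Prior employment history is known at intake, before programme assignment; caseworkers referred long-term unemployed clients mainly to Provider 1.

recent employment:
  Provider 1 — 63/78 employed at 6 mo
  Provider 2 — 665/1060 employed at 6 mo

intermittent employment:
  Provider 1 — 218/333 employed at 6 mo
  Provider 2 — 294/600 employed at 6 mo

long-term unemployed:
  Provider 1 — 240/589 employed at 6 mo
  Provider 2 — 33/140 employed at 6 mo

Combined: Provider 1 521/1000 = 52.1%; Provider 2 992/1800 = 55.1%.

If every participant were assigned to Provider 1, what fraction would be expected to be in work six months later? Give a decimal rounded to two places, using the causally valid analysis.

0.65

Within every prior employment history level Provider 1 has the higher rate, yet pooled Provider 2 does — Simpson's reversal.
The imbalance in prior employment history arose from how participants were allocated, not from anything the programme did; and prior employment history independently affects the outcome. The pooled gap is confounded — condition on prior employment history.
Standardising Provider 1 to the population prior employment history mix: 0.406·63/78 + 0.333·218/333 + 0.260·240/589 = 0.652.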